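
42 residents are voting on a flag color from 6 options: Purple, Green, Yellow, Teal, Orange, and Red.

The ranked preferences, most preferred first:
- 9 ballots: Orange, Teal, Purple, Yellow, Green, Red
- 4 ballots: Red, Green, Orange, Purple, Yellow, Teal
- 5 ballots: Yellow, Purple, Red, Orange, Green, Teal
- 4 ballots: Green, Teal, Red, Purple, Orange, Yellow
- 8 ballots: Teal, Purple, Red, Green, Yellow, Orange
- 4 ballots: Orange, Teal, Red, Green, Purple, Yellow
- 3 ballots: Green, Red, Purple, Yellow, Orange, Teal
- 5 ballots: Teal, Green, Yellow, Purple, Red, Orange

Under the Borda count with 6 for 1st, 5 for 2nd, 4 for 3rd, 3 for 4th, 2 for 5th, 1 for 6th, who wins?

Teal

Purple: 9×4 + 4×3 + 5×5 + 4×3 + 8×5 + 4×2 + 3×4 + 5×3 = 160
Green: 9×2 + 4×5 + 5×2 + 4×6 + 8×3 + 4×3 + 3×6 + 5×5 = 151
Yellow: 9×3 + 4×2 + 5×6 + 4×1 + 8×2 + 4×1 + 3×3 + 5×4 = 118
Teal: 9×5 + 4×1 + 5×1 + 4×5 + 8×6 + 4×5 + 3×1 + 5×6 = 175
Orange: 9×6 + 4×4 + 5×3 + 4×2 + 8×1 + 4×6 + 3×2 + 5×1 = 136
Red: 9×1 + 4×6 + 5×4 + 4×4 + 8×4 + 4×4 + 3×5 + 5×2 = 142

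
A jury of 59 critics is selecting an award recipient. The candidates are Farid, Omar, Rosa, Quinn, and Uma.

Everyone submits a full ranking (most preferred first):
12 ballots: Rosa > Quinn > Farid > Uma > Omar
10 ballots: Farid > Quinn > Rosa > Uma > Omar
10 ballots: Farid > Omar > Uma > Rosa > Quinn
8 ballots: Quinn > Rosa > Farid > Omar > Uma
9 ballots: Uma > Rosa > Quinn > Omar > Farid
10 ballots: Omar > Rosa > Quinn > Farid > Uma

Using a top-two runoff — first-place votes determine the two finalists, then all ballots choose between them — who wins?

Round 1 first-place votes: Farid 20, Omar 10, Rosa 12, Quinn 8, Uma 9. Farid and Rosa advance.
Runoff: Farid is ranked above Rosa on 20 ballots, Rosa above Farid on 39.

Rosa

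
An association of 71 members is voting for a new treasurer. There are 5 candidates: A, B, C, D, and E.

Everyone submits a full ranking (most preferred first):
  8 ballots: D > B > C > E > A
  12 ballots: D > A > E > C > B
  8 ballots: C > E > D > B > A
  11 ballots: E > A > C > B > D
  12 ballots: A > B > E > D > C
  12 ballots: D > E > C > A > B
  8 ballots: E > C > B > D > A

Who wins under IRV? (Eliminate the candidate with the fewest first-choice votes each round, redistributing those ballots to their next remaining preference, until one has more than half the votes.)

E

Round 1: A 12, B 0, C 8, D 32, E 19. B eliminated.
Round 2: A 12, C 8, D 32, E 19. C eliminated.
Round 3: A 12, D 32, E 27. A eliminated.
Round 4: D 32, E 39. E has a majority (≥36).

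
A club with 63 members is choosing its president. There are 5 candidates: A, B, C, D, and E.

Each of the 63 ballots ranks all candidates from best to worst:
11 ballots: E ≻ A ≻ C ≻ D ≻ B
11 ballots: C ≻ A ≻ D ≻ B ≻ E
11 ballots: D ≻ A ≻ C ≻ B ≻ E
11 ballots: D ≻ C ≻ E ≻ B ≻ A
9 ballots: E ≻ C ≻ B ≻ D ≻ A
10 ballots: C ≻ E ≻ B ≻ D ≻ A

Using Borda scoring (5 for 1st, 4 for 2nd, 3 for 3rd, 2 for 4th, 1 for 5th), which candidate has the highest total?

A: 11×4 + 11×4 + 11×4 + 11×1 + 9×1 + 10×1 = 162
B: 11×1 + 11×2 + 11×2 + 11×2 + 9×3 + 10×3 = 134
C: 11×3 + 11×5 + 11×3 + 11×4 + 9×4 + 10×5 = 251
D: 11×2 + 11×3 + 11×5 + 11×5 + 9×2 + 10×2 = 203
E: 11×5 + 11×1 + 11×1 + 11×3 + 9×5 + 10×4 = 195

C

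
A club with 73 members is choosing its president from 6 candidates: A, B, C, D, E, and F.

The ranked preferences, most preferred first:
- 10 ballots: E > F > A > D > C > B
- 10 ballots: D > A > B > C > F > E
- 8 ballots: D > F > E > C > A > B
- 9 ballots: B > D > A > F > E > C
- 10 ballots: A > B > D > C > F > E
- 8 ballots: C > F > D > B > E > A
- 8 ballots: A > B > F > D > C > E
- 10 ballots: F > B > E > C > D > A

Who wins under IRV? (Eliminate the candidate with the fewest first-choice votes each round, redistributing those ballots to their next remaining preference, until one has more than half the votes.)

Round 1: A 18, B 9, C 8, D 18, E 10, F 10. C eliminated.
Round 2: A 18, B 9, D 18, E 10, F 18. B eliminated.
Round 3: A 18, D 27, E 10, F 18. E eliminated.
Round 4: A 18, D 27, F 28. A eliminated.
Round 5: D 37, F 36. D has a majority (≥37).

D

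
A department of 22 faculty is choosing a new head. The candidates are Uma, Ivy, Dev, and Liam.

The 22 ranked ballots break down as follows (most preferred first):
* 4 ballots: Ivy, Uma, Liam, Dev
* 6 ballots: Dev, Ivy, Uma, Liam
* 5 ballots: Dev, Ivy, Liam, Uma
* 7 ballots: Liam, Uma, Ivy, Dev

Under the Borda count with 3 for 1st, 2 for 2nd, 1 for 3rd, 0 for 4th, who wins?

Uma: 4×2 + 6×1 + 5×0 + 7×2 = 28
Ivy: 4×3 + 6×2 + 5×2 + 7×1 = 41
Dev: 4×0 + 6×3 + 5×3 + 7×0 = 33
Liam: 4×1 + 6×0 + 5×1 + 7×3 = 30

Ivy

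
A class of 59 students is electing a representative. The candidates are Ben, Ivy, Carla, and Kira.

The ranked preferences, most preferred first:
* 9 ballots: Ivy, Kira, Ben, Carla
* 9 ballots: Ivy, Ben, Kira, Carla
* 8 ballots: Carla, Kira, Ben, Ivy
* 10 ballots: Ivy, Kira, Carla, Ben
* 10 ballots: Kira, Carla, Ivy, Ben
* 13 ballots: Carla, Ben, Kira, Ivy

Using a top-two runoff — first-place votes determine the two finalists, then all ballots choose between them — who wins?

Carla

Round 1 first-place votes: Ben 0, Ivy 28, Carla 21, Kira 10. Ivy and Carla advance.
Runoff: Ivy is ranked above Carla on 28 ballots, Carla above Ivy on 31.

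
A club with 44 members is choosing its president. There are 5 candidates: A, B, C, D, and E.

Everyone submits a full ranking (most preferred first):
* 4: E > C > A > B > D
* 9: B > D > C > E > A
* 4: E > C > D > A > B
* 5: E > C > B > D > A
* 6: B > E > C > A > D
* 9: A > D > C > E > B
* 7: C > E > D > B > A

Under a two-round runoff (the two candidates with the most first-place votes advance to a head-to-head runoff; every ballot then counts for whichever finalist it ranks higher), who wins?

E

Round 1 first-place votes: A 9, B 15, C 7, D 0, E 13. B and E advance.
Runoff: B is ranked above E on 15 ballots, E above B on 29.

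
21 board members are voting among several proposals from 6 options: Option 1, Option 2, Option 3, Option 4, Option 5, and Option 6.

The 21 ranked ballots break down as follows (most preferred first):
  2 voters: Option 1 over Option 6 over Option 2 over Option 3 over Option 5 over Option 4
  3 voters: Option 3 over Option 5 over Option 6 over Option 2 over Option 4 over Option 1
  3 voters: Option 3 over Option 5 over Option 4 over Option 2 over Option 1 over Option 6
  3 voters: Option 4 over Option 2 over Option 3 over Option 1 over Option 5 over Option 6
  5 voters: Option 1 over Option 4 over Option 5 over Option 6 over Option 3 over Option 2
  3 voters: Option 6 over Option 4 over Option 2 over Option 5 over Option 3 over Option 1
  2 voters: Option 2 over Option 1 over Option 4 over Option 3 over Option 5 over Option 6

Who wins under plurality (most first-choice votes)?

First-place votes: Option 1 7, Option 2 2, Option 3 6, Option 4 3, Option 5 0, Option 6 3.

Option 1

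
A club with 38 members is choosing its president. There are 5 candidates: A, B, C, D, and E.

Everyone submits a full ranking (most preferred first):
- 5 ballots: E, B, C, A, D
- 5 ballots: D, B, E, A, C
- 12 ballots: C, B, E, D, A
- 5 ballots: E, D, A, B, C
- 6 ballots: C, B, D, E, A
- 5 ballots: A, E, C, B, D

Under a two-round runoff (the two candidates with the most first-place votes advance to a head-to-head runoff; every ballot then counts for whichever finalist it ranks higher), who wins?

Round 1 first-place votes: A 5, B 0, C 18, D 5, E 10. C and E advance.
Runoff: C is ranked above E on 18 ballots, E above C on 20.

E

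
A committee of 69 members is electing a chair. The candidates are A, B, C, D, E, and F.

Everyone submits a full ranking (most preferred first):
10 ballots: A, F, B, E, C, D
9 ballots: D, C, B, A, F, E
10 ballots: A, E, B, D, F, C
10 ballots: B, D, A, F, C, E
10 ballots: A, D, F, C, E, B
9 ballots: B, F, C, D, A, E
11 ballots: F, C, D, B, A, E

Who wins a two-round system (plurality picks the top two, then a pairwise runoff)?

Round 1 first-place votes: A 30, B 19, C 0, D 9, E 0, F 11. A and B advance.
Runoff: A is ranked above B on 30 ballots, B above A on 39.

B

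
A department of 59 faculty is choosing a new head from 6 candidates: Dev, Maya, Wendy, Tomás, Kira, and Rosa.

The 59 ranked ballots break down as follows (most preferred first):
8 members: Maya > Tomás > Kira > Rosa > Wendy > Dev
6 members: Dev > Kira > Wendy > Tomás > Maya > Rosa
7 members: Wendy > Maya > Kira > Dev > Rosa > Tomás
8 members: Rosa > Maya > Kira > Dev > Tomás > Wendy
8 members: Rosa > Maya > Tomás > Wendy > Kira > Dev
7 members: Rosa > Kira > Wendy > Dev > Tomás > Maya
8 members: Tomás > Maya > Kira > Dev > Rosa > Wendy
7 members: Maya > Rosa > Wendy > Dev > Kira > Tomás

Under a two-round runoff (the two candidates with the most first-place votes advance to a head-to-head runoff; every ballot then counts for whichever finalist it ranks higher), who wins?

Maya

Round 1 first-place votes: Dev 6, Maya 15, Wendy 7, Tomás 8, Kira 0, Rosa 23. Rosa and Maya advance.
Runoff: Rosa is ranked above Maya on 23 ballots, Maya above Rosa on 36.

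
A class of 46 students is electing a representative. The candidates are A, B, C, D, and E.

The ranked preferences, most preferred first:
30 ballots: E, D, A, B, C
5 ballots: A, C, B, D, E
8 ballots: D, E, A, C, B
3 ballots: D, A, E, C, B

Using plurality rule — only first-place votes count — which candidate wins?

First-place votes: A 5, B 0, C 0, D 11, E 30.

E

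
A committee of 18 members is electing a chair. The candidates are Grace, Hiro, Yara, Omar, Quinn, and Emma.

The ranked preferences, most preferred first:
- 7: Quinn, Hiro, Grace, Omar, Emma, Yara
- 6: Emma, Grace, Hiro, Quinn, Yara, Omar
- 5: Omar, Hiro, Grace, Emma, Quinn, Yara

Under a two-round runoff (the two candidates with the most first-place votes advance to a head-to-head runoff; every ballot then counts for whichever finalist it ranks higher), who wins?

Round 1 first-place votes: Grace 0, Hiro 0, Yara 0, Omar 5, Quinn 7, Emma 6. Quinn and Emma advance.
Runoff: Quinn is ranked above Emma on 7 ballots, Emma above Quinn on 11.

Emma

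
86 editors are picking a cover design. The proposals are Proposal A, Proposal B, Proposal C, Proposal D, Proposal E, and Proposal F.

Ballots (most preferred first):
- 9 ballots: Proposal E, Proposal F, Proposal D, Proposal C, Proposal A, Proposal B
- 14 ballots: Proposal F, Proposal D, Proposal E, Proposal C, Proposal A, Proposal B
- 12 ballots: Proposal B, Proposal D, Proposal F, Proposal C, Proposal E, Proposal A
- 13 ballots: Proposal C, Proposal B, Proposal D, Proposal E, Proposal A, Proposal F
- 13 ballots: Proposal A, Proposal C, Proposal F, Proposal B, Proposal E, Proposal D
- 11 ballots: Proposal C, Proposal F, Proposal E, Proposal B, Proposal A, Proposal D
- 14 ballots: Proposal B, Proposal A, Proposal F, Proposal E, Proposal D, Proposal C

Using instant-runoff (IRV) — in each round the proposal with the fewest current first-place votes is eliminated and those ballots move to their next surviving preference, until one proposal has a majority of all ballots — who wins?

Round 1: Proposal A 13, Proposal B 26, Proposal C 24, Proposal D 0, Proposal E 9, Proposal F 14. Proposal D eliminated.
Round 2: Proposal A 13, Proposal B 26, Proposal C 24, Proposal E 9, Proposal F 14. Proposal E eliminated.
Round 3: Proposal A 13, Proposal B 26, Proposal C 24, Proposal F 23. Proposal A eliminated.
Round 4: Proposal B 26, Proposal C 37, Proposal F 23. Proposal F eliminated.
Round 5: Proposal B 26, Proposal C 60. Proposal C has a majority (≥44).

Proposal C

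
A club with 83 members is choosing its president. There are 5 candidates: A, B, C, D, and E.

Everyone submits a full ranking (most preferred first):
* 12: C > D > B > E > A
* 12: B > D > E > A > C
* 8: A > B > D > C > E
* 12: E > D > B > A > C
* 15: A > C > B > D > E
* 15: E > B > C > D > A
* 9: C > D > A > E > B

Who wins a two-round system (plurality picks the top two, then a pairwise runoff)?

Round 1 first-place votes: A 23, B 12, C 21, D 0, E 27. E and A advance.
Runoff: E is ranked above A on 51 ballots, A above E on 32.

E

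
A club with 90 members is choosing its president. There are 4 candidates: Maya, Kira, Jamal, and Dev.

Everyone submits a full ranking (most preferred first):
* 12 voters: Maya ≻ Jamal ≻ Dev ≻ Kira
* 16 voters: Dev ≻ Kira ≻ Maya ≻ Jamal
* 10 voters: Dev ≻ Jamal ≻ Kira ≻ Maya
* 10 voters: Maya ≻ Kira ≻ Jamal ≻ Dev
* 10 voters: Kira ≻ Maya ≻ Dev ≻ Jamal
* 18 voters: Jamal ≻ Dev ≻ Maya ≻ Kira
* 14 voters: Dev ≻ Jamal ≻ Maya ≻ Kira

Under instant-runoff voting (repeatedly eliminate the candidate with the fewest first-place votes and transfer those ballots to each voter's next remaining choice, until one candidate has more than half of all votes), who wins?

Round 1: Maya 22, Kira 10, Jamal 18, Dev 40. Kira eliminated.
Round 2: Maya 32, Jamal 18, Dev 40. Jamal eliminated.
Round 3: Maya 32, Dev 58. Dev has a majority (≥46).

Dev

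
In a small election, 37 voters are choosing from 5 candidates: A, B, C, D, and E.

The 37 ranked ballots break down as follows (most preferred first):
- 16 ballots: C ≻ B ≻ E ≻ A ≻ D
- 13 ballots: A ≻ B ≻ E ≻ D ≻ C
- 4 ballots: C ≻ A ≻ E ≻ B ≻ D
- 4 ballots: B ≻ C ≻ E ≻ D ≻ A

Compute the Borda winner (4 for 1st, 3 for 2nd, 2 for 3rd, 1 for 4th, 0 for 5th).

B

A: 16×1 + 13×4 + 4×3 + 4×0 = 80
B: 16×3 + 13×3 + 4×1 + 4×4 = 107
C: 16×4 + 13×0 + 4×4 + 4×3 = 92
D: 16×0 + 13×1 + 4×0 + 4×1 = 17
E: 16×2 + 13×2 + 4×2 + 4×2 = 74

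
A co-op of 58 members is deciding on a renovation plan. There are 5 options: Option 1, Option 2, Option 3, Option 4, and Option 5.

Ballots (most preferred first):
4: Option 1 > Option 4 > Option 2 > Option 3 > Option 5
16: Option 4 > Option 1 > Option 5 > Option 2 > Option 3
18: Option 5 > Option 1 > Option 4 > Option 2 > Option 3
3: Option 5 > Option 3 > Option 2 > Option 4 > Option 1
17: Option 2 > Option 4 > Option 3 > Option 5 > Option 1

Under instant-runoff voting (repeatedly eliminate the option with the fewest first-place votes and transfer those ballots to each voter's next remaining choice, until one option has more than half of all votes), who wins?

Option 4

Round 1: Option 1 4, Option 2 17, Option 3 0, Option 4 16, Option 5 21. Option 3 eliminated.
Round 2: Option 1 4, Option 2 17, Option 4 16, Option 5 21. Option 1 eliminated.
Round 3: Option 2 17, Option 4 20, Option 5 21. Option 2 eliminated.
Round 4: Option 4 37, Option 5 21. Option 4 has a majority (≥30).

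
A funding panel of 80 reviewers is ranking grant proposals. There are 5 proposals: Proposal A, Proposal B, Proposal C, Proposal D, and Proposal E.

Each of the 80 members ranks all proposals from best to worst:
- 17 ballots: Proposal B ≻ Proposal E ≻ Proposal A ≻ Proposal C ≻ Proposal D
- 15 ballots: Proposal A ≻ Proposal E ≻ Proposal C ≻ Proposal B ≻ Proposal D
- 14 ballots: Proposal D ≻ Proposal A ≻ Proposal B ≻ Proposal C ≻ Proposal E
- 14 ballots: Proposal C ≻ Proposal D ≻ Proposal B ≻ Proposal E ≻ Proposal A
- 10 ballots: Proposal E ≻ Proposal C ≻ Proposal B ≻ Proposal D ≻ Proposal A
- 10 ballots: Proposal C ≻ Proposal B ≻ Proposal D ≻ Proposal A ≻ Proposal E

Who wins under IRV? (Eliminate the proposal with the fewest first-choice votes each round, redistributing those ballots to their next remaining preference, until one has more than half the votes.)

Proposal A

Round 1: Proposal A 15, Proposal B 17, Proposal C 24, Proposal D 14, Proposal E 10. Proposal E eliminated.
Round 2: Proposal A 15, Proposal B 17, Proposal C 34, Proposal D 14. Proposal D eliminated.
Round 3: Proposal A 29, Proposal B 17, Proposal C 34. Proposal B eliminated.
Round 4: Proposal A 46, Proposal C 34. Proposal A has a majority (≥41).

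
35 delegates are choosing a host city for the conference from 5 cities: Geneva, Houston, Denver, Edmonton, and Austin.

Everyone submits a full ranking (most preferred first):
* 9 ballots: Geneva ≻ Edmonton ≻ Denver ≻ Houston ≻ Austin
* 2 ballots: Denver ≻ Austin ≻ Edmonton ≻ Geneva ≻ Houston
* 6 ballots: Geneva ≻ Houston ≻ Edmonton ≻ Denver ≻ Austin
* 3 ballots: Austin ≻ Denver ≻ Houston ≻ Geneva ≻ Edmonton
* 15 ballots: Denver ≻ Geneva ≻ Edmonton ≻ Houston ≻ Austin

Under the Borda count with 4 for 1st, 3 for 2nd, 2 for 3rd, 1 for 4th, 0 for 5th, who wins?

Geneva: 9×4 + 2×1 + 6×4 + 3×1 + 15×3 = 110
Houston: 9×1 + 2×0 + 6×3 + 3×2 + 15×1 = 48
Denver: 9×2 + 2×4 + 6×1 + 3×3 + 15×4 = 101
Edmonton: 9×3 + 2×2 + 6×2 + 3×0 + 15×2 = 73
Austin: 9×0 + 2×3 + 6×0 + 3×4 + 15×0 = 18

Geneva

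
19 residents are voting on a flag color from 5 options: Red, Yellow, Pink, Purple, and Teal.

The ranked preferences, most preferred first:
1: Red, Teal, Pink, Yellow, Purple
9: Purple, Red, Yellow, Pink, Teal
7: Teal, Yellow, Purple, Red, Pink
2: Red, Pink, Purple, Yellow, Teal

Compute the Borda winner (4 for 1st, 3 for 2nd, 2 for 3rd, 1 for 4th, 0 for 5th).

Red: 1×4 + 9×3 + 7×1 + 2×4 = 46
Yellow: 1×1 + 9×2 + 7×3 + 2×1 = 42
Pink: 1×2 + 9×1 + 7×0 + 2×3 = 17
Purple: 1×0 + 9×4 + 7×2 + 2×2 = 54
Teal: 1×3 + 9×0 + 7×4 + 2×0 = 31

Purple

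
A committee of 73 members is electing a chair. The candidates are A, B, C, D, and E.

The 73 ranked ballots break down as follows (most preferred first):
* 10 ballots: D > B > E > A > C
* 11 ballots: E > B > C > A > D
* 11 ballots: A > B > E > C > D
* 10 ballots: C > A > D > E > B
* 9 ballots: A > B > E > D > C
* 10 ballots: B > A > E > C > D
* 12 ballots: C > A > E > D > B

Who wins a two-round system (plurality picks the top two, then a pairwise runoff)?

Round 1 first-place votes: A 20, B 10, C 22, D 10, E 11. C and A advance.
Runoff: C is ranked above A on 33 ballots, A above C on 40.

A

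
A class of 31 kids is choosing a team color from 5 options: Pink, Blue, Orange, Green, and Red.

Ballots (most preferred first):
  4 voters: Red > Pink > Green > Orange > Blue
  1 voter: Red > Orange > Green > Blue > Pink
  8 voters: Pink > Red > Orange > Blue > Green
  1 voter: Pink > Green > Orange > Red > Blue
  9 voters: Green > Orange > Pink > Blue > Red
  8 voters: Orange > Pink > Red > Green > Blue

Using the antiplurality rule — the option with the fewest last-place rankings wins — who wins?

Orange

Last-place votes: Pink 1, Blue 13, Orange 0, Green 8, Red 9.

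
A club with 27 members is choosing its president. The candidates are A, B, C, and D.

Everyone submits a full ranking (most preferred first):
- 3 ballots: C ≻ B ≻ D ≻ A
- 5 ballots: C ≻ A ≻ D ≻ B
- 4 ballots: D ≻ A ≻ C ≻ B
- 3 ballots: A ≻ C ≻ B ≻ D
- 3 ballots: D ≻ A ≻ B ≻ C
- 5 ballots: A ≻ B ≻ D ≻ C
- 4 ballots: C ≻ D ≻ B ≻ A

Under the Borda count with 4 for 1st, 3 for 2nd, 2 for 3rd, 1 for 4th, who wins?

A

A: 3×1 + 5×3 + 4×3 + 3×4 + 3×3 + 5×4 + 4×1 = 75
B: 3×3 + 5×1 + 4×1 + 3×2 + 3×2 + 5×3 + 4×2 = 53
C: 3×4 + 5×4 + 4×2 + 3×3 + 3×1 + 5×1 + 4×4 = 73
D: 3×2 + 5×2 + 4×4 + 3×1 + 3×4 + 5×2 + 4×3 = 69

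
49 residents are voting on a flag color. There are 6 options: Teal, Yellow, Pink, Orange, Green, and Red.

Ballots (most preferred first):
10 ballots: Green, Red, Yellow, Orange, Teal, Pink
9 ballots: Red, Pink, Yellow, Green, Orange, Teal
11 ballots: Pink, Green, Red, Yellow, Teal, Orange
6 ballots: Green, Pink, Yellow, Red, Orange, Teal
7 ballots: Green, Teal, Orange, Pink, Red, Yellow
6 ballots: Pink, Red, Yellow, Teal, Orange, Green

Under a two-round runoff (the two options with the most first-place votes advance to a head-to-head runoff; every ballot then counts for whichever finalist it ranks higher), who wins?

Round 1 first-place votes: Teal 0, Yellow 0, Pink 17, Orange 0, Green 23, Red 9. Green and Pink advance.
Runoff: Green is ranked above Pink on 23 ballots, Pink above Green on 26.

Pink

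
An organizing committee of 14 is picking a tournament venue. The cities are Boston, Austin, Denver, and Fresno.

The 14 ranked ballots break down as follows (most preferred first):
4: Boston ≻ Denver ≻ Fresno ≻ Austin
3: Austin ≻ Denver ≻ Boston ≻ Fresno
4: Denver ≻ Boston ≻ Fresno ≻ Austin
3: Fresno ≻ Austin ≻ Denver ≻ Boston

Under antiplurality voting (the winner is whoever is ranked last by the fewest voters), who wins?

Denver

Last-place votes: Boston 3, Austin 8, Denver 0, Fresno 3.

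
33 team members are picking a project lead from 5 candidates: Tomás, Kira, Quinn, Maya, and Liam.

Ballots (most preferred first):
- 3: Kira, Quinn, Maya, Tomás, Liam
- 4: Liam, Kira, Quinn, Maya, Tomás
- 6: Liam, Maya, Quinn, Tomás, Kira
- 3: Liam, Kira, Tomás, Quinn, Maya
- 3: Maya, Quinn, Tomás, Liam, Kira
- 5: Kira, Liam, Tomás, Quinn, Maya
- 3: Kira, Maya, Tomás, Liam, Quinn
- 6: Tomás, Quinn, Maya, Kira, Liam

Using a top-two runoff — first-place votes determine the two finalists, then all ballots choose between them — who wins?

Round 1 first-place votes: Tomás 6, Kira 11, Quinn 0, Maya 3, Liam 13. Liam and Kira advance.
Runoff: Liam is ranked above Kira on 16 ballots, Kira above Liam on 17.

Kira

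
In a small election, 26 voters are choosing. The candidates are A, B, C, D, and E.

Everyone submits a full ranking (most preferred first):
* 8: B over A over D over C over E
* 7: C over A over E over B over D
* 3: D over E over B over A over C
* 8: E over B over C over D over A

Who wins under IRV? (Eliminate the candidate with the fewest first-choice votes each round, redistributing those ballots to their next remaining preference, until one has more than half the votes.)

Round 1: A 0, B 8, C 7, D 3, E 8. A eliminated.
Round 2: B 8, C 7, D 3, E 8. D eliminated.
Round 3: B 8, C 7, E 11. C eliminated.
Round 4: B 8, E 18. E has a majority (≥14).

E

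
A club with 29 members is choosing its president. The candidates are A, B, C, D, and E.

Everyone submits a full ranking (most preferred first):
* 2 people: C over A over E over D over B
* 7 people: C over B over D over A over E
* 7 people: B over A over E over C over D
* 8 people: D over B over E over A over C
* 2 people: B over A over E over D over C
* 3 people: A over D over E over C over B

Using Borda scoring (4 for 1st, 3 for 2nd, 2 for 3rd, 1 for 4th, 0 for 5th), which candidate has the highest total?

B

A: 2×3 + 7×1 + 7×3 + 8×1 + 2×3 + 3×4 = 60
B: 2×0 + 7×3 + 7×4 + 8×3 + 2×4 + 3×0 = 81
C: 2×4 + 7×4 + 7×1 + 8×0 + 2×0 + 3×1 = 46
D: 2×1 + 7×2 + 7×0 + 8×4 + 2×1 + 3×3 = 59
E: 2×2 + 7×0 + 7×2 + 8×2 + 2×2 + 3×2 = 44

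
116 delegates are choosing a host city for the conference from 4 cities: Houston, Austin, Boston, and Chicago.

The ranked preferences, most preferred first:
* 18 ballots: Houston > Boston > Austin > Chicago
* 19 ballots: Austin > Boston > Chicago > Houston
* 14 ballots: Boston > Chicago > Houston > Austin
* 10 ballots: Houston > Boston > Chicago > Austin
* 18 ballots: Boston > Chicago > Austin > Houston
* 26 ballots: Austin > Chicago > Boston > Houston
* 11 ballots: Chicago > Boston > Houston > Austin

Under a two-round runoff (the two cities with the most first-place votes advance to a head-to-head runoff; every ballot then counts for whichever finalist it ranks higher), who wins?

Boston

Round 1 first-place votes: Houston 28, Austin 45, Boston 32, Chicago 11. Austin and Boston advance.
Runoff: Austin is ranked above Boston on 45 ballots, Boston above Austin on 71.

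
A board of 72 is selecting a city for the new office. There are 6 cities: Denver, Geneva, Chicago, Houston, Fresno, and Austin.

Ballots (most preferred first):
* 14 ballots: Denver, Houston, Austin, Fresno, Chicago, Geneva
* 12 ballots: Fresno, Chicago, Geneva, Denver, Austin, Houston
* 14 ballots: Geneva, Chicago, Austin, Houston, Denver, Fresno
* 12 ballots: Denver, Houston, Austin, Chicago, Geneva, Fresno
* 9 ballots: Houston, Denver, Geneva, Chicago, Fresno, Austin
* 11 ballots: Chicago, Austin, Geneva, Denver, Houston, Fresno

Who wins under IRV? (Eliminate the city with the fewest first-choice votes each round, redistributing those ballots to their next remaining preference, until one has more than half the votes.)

Geneva

Round 1: Denver 26, Geneva 14, Chicago 11, Houston 9, Fresno 12, Austin 0. Austin eliminated.
Round 2: Denver 26, Geneva 14, Chicago 11, Houston 9, Fresno 12. Houston eliminated.
Round 3: Denver 35, Geneva 14, Chicago 11, Fresno 12. Chicago eliminated.
Round 4: Denver 35, Geneva 25, Fresno 12. Fresno eliminated.
Round 5: Denver 35, Geneva 37. Geneva has a majority (≥37).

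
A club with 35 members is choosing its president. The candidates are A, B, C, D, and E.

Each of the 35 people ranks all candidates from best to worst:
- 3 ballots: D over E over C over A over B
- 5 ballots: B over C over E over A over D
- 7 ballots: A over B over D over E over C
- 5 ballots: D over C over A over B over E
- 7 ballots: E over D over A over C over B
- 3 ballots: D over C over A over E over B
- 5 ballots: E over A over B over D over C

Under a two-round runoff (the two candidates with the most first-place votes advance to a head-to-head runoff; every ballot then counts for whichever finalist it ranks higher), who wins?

D

Round 1 first-place votes: A 7, B 5, C 0, D 11, E 12. E and D advance.
Runoff: E is ranked above D on 17 ballots, D above E on 18.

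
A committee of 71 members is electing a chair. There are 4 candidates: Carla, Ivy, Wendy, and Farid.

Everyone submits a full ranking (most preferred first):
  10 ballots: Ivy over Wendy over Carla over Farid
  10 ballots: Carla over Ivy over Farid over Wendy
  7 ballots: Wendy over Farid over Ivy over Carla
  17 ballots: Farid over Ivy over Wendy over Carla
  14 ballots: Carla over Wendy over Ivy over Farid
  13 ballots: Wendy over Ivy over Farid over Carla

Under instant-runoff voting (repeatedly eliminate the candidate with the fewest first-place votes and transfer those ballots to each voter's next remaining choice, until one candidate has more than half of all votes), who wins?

Round 1: Carla 24, Ivy 10, Wendy 20, Farid 17. Ivy eliminated.
Round 2: Carla 24, Wendy 30, Farid 17. Farid eliminated.
Round 3: Carla 24, Wendy 47. Wendy has a majority (≥36).

Wendy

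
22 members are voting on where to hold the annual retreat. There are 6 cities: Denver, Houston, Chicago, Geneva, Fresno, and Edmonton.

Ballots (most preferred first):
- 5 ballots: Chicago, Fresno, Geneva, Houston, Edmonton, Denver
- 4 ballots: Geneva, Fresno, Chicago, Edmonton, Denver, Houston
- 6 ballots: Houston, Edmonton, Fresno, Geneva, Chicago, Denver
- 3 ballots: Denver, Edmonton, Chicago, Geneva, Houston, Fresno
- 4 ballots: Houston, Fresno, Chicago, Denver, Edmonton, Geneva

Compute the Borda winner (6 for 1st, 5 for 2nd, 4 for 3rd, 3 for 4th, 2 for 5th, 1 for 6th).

Fresno

Denver: 5×1 + 4×2 + 6×1 + 3×6 + 4×3 = 49
Houston: 5×3 + 4×1 + 6×6 + 3×2 + 4×6 = 85
Chicago: 5×6 + 4×4 + 6×2 + 3×4 + 4×4 = 86
Geneva: 5×4 + 4×6 + 6×3 + 3×3 + 4×1 = 75
Fresno: 5×5 + 4×5 + 6×4 + 3×1 + 4×5 = 92
Edmonton: 5×2 + 4×3 + 6×5 + 3×5 + 4×2 = 75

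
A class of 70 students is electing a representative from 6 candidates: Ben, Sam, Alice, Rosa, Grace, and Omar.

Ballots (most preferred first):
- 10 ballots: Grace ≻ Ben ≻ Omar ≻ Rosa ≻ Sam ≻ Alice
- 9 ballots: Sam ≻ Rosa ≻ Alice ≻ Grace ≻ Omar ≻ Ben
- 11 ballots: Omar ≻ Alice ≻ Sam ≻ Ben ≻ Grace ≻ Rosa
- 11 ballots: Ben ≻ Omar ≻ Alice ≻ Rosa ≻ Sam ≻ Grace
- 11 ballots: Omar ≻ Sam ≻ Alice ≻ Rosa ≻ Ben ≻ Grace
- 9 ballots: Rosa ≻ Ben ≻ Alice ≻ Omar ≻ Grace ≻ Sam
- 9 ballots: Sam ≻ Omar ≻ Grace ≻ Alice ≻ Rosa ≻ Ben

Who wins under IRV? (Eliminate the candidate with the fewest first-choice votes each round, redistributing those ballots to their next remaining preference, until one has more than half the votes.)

Round 1: Ben 11, Sam 18, Alice 0, Rosa 9, Grace 10, Omar 22. Alice eliminated.
Round 2: Ben 11, Sam 18, Rosa 9, Grace 10, Omar 22. Rosa eliminated.
Round 3: Ben 20, Sam 18, Grace 10, Omar 22. Grace eliminated.
Round 4: Ben 30, Sam 18, Omar 22. Sam eliminated.
Round 5: Ben 30, Omar 40. Omar has a majority (≥36).

Omar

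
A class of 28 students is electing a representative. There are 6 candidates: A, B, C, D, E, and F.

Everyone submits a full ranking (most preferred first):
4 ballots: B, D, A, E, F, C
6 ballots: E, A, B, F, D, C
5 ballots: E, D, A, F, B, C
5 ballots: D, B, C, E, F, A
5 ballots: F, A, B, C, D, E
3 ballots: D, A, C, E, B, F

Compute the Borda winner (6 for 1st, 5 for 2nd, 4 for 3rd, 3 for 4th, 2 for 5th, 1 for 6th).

A: 4×4 + 6×5 + 5×4 + 5×1 + 5×5 + 3×5 = 111
B: 4×6 + 6×4 + 5×2 + 5×5 + 5×4 + 3×2 = 109
C: 4×1 + 6×1 + 5×1 + 5×4 + 5×3 + 3×4 = 62
D: 4×5 + 6×2 + 5×5 + 5×6 + 5×2 + 3×6 = 115
E: 4×3 + 6×6 + 5×6 + 5×3 + 5×1 + 3×3 = 107
F: 4×2 + 6×3 + 5×3 + 5×2 + 5×6 + 3×1 = 84

D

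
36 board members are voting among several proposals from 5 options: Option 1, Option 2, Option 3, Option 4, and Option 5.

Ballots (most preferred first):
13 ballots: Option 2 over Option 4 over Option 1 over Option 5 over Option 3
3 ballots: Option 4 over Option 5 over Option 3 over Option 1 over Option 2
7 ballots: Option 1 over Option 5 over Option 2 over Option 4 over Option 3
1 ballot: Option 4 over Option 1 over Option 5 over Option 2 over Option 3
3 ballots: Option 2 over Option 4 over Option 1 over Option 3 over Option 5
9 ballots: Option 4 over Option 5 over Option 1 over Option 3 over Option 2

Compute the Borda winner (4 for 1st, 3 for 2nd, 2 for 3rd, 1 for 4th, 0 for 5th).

Option 4

Option 1: 13×2 + 3×1 + 7×4 + 1×3 + 3×2 + 9×2 = 84
Option 2: 13×4 + 3×0 + 7×2 + 1×1 + 3×4 + 9×0 = 79
Option 3: 13×0 + 3×2 + 7×0 + 1×0 + 3×1 + 9×1 = 18
Option 4: 13×3 + 3×4 + 7×1 + 1×4 + 3×3 + 9×4 = 107
Option 5: 13×1 + 3×3 + 7×3 + 1×2 + 3×0 + 9×3 = 72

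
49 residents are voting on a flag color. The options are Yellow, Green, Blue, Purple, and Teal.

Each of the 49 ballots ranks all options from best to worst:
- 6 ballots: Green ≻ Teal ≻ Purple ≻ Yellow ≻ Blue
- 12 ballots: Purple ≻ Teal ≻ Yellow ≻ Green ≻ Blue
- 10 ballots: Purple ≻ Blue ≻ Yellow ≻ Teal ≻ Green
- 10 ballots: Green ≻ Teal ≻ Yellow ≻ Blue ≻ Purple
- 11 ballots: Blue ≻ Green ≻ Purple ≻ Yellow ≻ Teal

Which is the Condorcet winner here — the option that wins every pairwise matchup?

Green vs Yellow: 27–22
Green vs Blue: 28–21
Green vs Purple: 27–22
Green vs Teal: 27–22
Green beats every other option.

Green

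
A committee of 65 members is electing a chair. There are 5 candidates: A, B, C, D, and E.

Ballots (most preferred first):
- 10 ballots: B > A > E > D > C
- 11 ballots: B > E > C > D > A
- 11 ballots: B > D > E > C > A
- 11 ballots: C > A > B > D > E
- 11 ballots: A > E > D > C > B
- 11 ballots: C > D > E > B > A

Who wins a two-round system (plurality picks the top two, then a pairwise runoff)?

C

Round 1 first-place votes: A 11, B 32, C 22, D 0, E 0. B and C advance.
Runoff: B is ranked above C on 32 ballots, C above B on 33.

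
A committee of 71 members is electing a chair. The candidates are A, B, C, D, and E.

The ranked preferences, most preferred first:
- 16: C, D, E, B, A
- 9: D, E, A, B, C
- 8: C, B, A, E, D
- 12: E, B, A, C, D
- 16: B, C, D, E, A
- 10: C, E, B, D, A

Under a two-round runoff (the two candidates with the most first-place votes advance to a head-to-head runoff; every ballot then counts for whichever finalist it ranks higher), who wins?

B

Round 1 first-place votes: A 0, B 16, C 34, D 9, E 12. C and B advance.
Runoff: C is ranked above B on 34 ballots, B above C on 37.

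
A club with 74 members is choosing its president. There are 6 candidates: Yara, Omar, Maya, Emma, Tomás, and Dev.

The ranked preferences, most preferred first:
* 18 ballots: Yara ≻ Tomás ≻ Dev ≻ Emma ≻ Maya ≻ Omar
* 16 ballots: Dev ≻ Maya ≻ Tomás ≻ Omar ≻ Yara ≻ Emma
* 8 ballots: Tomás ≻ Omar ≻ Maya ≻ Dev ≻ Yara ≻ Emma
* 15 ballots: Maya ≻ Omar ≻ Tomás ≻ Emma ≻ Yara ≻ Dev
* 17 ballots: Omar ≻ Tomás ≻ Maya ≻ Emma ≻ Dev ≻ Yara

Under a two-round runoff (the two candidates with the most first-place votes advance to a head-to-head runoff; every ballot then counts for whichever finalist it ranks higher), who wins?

Round 1 first-place votes: Yara 18, Omar 17, Maya 15, Emma 0, Tomás 8, Dev 16. Yara and Omar advance.
Runoff: Yara is ranked above Omar on 18 ballots, Omar above Yara on 56.

Omar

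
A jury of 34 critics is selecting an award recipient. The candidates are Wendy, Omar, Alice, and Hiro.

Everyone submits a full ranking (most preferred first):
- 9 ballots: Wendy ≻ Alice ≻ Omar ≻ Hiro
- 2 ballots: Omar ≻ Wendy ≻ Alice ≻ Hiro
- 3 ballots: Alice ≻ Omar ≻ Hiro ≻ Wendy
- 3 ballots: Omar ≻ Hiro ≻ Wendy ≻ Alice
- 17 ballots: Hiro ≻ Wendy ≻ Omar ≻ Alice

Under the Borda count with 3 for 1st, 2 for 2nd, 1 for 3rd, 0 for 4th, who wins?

Wendy: 9×3 + 2×2 + 3×0 + 3×1 + 17×2 = 68
Omar: 9×1 + 2×3 + 3×2 + 3×3 + 17×1 = 47
Alice: 9×2 + 2×1 + 3×3 + 3×0 + 17×0 = 29
Hiro: 9×0 + 2×0 + 3×1 + 3×2 + 17×3 = 60

Wendy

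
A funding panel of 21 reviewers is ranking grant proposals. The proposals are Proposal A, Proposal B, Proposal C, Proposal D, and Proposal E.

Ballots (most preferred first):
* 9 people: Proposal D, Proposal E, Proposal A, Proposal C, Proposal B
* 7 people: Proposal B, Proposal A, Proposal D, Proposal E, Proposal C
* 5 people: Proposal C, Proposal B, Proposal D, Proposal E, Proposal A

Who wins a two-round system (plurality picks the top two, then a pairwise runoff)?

Proposal B

Round 1 first-place votes: Proposal A 0, Proposal B 7, Proposal C 5, Proposal D 9, Proposal E 0. Proposal D and Proposal B advance.
Runoff: Proposal D is ranked above Proposal B on 9 ballots, Proposal B above Proposal D on 12.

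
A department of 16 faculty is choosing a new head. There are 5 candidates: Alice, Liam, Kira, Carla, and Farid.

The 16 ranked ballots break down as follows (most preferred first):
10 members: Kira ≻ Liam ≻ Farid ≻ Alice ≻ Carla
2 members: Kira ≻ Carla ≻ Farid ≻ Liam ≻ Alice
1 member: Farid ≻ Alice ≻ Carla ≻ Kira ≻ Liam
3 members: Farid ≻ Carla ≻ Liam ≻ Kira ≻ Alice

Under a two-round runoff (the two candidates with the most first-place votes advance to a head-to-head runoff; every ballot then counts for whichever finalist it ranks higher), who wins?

Round 1 first-place votes: Alice 0, Liam 0, Kira 12, Carla 0, Farid 4. Kira and Farid advance.
Runoff: Kira is ranked above Farid on 12 ballots, Farid above Kira on 4.

Kira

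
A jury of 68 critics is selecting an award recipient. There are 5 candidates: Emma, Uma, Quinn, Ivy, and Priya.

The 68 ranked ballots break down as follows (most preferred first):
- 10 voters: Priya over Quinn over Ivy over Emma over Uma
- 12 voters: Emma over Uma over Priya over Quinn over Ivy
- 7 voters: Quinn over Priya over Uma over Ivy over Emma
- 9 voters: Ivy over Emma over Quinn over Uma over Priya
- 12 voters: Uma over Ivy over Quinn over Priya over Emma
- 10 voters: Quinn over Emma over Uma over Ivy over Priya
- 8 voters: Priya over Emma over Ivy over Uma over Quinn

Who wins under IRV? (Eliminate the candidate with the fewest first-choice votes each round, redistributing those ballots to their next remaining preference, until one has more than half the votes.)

Round 1: Emma 12, Uma 12, Quinn 17, Ivy 9, Priya 18. Ivy eliminated.
Round 2: Emma 21, Uma 12, Quinn 17, Priya 18. Uma eliminated.
Round 3: Emma 21, Quinn 29, Priya 18. Priya eliminated.
Round 4: Emma 29, Quinn 39. Quinn has a majority (≥35).

Quinn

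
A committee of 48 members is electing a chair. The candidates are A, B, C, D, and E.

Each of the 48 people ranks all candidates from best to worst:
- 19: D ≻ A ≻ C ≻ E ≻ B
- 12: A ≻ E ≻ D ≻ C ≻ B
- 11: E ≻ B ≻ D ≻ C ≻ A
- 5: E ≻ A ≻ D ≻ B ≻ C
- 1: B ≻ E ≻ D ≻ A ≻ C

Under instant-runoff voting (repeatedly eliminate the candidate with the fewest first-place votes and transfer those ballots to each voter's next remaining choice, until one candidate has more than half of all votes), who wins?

Round 1: A 12, B 1, C 0, D 19, E 16. C eliminated.
Round 2: A 12, B 1, D 19, E 16. B eliminated.
Round 3: A 12, D 19, E 17. A eliminated.
Round 4: D 19, E 29. E has a majority (≥25).

E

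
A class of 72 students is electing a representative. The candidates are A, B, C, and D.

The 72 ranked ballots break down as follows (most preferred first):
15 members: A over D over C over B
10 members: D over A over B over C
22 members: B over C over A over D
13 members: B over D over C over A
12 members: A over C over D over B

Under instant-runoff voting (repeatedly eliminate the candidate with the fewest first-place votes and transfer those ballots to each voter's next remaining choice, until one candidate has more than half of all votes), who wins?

A

Round 1: A 27, B 35, C 0, D 10. C eliminated.
Round 2: A 27, B 35, D 10. D eliminated.
Round 3: A 37, B 35. A has a majority (≥37).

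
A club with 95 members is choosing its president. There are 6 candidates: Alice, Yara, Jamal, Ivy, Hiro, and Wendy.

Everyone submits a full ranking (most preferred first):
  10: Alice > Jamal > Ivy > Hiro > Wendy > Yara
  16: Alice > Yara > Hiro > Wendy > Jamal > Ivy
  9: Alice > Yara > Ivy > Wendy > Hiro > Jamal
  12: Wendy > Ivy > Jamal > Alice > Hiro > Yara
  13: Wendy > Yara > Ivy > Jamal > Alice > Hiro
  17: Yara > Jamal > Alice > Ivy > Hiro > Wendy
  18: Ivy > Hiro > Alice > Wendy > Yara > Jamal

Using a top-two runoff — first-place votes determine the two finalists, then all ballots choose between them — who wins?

Alice

Round 1 first-place votes: Alice 35, Yara 17, Jamal 0, Ivy 18, Hiro 0, Wendy 25. Alice and Wendy advance.
Runoff: Alice is ranked above Wendy on 70 ballots, Wendy above Alice on 25.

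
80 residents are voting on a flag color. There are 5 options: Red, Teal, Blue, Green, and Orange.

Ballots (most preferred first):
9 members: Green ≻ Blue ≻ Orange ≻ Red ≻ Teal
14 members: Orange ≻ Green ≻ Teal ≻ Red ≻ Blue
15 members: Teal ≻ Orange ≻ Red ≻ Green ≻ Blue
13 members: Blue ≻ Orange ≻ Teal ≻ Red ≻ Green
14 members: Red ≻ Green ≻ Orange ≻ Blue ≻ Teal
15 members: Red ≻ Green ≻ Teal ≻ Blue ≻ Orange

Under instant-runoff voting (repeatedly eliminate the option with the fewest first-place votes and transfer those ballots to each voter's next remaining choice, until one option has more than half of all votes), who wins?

Round 1: Red 29, Teal 15, Blue 13, Green 9, Orange 14. Green eliminated.
Round 2: Red 29, Teal 15, Blue 22, Orange 14. Orange eliminated.
Round 3: Red 29, Teal 29, Blue 22. Blue eliminated.
Round 4: Red 38, Teal 42. Teal has a majority (≥41).

Teal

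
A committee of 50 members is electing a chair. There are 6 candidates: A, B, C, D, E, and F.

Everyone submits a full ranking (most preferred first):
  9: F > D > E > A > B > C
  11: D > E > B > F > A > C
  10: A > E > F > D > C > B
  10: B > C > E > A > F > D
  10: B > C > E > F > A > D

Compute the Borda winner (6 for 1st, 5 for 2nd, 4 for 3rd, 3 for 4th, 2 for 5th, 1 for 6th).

A: 9×3 + 11×2 + 10×6 + 10×3 + 10×2 = 159
B: 9×2 + 11×4 + 10×1 + 10×6 + 10×6 = 192
C: 9×1 + 11×1 + 10×2 + 10×5 + 10×5 = 140
D: 9×5 + 11×6 + 10×3 + 10×1 + 10×1 = 161
E: 9×4 + 11×5 + 10×5 + 10×4 + 10×4 = 221
F: 9×6 + 11×3 + 10×4 + 10×2 + 10×3 = 177

E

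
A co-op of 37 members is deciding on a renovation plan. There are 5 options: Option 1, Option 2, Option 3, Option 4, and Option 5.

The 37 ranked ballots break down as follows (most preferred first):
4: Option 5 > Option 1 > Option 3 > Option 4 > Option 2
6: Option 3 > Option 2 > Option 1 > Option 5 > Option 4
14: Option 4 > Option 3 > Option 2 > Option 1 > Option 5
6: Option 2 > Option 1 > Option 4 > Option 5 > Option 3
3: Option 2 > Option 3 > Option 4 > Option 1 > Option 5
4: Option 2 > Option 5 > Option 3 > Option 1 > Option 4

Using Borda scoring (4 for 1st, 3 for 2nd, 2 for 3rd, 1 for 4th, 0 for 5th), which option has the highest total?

Option 1: 4×3 + 6×2 + 14×1 + 6×3 + 3×1 + 4×1 = 63
Option 2: 4×0 + 6×3 + 14×2 + 6×4 + 3×4 + 4×4 = 98
Option 3: 4×2 + 6×4 + 14×3 + 6×0 + 3×3 + 4×2 = 91
Option 4: 4×1 + 6×0 + 14×4 + 6×2 + 3×2 + 4×0 = 78
Option 5: 4×4 + 6×1 + 14×0 + 6×1 + 3×0 + 4×3 = 40

Option 2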